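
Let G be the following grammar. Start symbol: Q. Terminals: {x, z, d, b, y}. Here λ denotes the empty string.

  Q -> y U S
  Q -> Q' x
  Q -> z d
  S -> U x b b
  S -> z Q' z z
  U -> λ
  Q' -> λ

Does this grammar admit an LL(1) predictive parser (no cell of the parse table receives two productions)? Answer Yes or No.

Yes

FIRST(Q) = {x, y, z}
FIRST(S) = {x, z}
FIRST(U) = {λ}
FIRST(Q') = {λ}
FOLLOW(Q) = {$}
FOLLOW(S) = {$}
FOLLOW(U) = {x, z}
FOLLOW(Q') = {x, z}
Each cell of M receives at most one production.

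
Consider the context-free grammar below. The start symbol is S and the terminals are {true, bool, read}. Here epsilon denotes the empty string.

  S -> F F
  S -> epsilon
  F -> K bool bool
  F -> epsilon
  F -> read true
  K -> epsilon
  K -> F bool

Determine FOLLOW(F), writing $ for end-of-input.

FIRST(S): from S->F F we get {epsilon, bool, read}; from S->epsilon we get {epsilon}. So FIRST(S) = {epsilon, bool, read}.
FIRST(F): from F->K bool bool we get {bool, read}; from F->epsilon we get {epsilon}; from F->read true we get {read}. So FIRST(F) = {epsilon, bool, read}.
FIRST(K): from K->epsilon we get {epsilon}; from K->F bool we get {bool, read}. So FIRST(K) = {epsilon, bool, read}.
FOLLOW(S) includes $ since S is the start symbol.
FOLLOW(S): S appears on no right-hand side. Thus FOLLOW(S) = {$}.
FOLLOW(F): in S->F F (occurrence 1), F is followed by F with FIRST {epsilon, bool, read}; in S->F F (occurrence 1), the suffix after F is nullable, so FOLLOW(F) ⊇ FOLLOW(S) = {$}; in S->F F (occurrence 2), the suffix after F is empty, so FOLLOW(F) ⊇ FOLLOW(S) = {$}; in K->F bool, F is followed by bool with FIRST {bool}. Thus FOLLOW(F) = {$, bool, read}.
FOLLOW(K): in F->K bool bool, K is followed by bool bool with FIRST {bool}. Thus FOLLOW(K) = {bool}.

{$, bool, read}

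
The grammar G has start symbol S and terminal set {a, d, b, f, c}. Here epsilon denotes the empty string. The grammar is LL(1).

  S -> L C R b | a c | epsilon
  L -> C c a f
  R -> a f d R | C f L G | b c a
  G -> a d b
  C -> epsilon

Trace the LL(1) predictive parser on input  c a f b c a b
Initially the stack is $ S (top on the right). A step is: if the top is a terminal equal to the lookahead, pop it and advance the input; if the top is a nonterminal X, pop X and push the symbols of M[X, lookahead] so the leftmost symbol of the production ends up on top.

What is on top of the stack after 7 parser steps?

R

     Stack            Input            Action
  1  $ S              c a f b c a b $  expand S -> L C R b
  2  $ b R C L        c a f b c a b $  expand L -> C c a f
  3  $ b R C f a c C  c a f b c a b $  expand C -> epsilon
  4  $ b R C f a c    c a f b c a b $  match c
  5  $ b R C f a      a f b c a b $    match a
  6  $ b R C f        f b c a b $      match f
  7  $ b R C          b c a b $        expand C -> epsilon
Stack after step 7: $ b R (top = R).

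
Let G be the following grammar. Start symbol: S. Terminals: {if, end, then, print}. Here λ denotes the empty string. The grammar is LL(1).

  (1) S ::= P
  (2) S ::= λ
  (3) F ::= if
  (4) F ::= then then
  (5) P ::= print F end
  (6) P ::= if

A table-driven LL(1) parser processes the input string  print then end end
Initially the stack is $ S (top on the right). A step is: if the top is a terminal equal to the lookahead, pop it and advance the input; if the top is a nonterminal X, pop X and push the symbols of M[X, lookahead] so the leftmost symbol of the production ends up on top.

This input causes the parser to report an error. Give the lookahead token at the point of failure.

end

     Stack            Input                 Action
  1  $ S              print then end end $  expand S ::= P
  2  $ P              print then end end $  expand P ::= print F end
  3  $ end F print    print then end end $  match print
  4  $ end F          then end end $        expand F ::= then then
  5  $ end then then  then end end $        match then
  6  $ end then       end end $             error: top is terminal then but lookahead is end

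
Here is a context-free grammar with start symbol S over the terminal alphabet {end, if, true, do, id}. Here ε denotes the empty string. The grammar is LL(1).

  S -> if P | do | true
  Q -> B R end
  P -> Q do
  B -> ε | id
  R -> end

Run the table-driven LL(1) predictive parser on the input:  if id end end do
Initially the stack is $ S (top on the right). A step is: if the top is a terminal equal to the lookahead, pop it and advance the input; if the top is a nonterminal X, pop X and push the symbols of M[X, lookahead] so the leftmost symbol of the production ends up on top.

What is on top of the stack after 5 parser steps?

id

step 1: stack=$ S  input=if id end end do $  — expand S -> if P
step 2: stack=$ P if  input=if id end end do $  — match if
step 3: stack=$ P  input=id end end do $  — expand P -> Q do
step 4: stack=$ do Q  input=id end end do $  — expand Q -> B R end
step 5: stack=$ do end R B  input=id end end do $  — expand B -> id
Stack after step 5: $ do end R id (top = id).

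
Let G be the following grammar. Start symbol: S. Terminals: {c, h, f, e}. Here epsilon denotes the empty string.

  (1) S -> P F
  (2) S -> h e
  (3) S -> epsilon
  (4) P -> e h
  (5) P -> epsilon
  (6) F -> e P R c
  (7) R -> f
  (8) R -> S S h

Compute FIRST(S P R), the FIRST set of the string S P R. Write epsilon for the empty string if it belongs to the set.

{e, f, h}

FIRST(P): from P->e h we get {e}; from P->epsilon we get {epsilon}. So FIRST(P) = {epsilon, e}.
FIRST(F): from F->e P R c we get {e}. So FIRST(F) = {e}.
FIRST(S): from S->P F we get {e}; from S->h e we get {h}; from S->epsilon we get {epsilon}. So FIRST(S) = {epsilon, e, h}.
FIRST(R): from R->f we get {f}; from R->S S h we get {e, h}. So FIRST(R) = {e, f, h}.
FIRST(S P R): take FIRST of each symbol in turn, carrying on past any symbol whose FIRST contains epsilon; result {e, f, h}.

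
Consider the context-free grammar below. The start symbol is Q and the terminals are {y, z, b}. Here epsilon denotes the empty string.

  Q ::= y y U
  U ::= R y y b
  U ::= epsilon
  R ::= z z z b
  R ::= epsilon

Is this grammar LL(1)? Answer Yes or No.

FIRST(Q) = {y}
FIRST(U) = {epsilon, y, z}
FIRST(R) = {epsilon, z}
FOLLOW(Q) = {$}
FOLLOW(U) = {$}
FOLLOW(R) = {y}
Each cell of M receives at most one production.

Yes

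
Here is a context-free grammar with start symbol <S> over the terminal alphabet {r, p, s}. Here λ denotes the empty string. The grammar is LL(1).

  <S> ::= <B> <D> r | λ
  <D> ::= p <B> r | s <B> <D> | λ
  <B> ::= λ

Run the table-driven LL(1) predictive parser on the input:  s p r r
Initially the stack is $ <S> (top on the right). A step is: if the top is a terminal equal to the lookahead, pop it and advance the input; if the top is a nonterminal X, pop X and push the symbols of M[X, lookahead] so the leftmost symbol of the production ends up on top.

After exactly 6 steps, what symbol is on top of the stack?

step 1: stack=$ <S>  input=s p r r $  — expand <S> ::= <B> <D> r
step 2: stack=$ r <D> <B>  input=s p r r $  — expand <B> ::= λ
step 3: stack=$ r <D>  input=s p r r $  — expand <D> ::= s <B> <D>
step 4: stack=$ r <D> <B> s  input=s p r r $  — match s
step 5: stack=$ r <D> <B>  input=p r r $  — expand <B> ::= λ
step 6: stack=$ r <D>  input=p r r $  — expand <D> ::= p <B> r
Stack after step 6: $ r r <B> p (top = p).

p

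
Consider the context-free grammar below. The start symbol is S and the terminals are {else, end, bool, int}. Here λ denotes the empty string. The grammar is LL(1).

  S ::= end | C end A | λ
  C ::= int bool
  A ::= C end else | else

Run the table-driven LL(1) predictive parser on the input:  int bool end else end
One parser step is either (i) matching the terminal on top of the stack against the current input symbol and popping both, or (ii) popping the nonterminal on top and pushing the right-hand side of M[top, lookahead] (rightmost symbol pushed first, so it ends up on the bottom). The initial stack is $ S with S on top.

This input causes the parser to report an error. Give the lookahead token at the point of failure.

step 1: stack=$ S  input=int bool end else end $  — expand S ::= C end A
step 2: stack=$ A end C  input=int bool end else end $  — expand C ::= int bool
step 3: stack=$ A end bool int  input=int bool end else end $  — match int
step 4: stack=$ A end bool  input=bool end else end $  — match bool
step 5: stack=$ A end  input=end else end $  — match end
step 6: stack=$ A  input=else end $  — expand A ::= else
step 7: stack=$ else  input=else end $  — match else
step 8: stack=$  input=end $  — error: stack empty but input remains

end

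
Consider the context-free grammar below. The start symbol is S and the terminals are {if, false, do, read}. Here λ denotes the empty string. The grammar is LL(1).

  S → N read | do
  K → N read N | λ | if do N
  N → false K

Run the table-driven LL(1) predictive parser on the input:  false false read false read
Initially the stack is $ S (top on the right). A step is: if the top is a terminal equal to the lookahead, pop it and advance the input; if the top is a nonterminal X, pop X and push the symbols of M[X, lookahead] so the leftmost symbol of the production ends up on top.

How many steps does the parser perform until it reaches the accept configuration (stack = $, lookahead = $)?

step 1: stack=$ S  input=false false read false read $  — expand S → N read
step 2: stack=$ read N  input=false false read false read $  — expand N → false K
step 3: stack=$ read K false  input=false false read false read $  — match false
step 4: stack=$ read K  input=false read false read $  — expand K → N read N
step 5: stack=$ read N read N  input=false read false read $  — expand N → false K
step 6: stack=$ read N read K false  input=false read false read $  — match false
step 7: stack=$ read N read K  input=read false read $  — expand K → λ
step 8: stack=$ read N read  input=read false read $  — match read
step 9: stack=$ read N  input=false read $  — expand N → false K
step 10: stack=$ read K false  input=false read $  — match false
step 11: stack=$ read K  input=read $  — expand K → λ
step 12: stack=$ read  input=read $  — match read
Accept reached after 12 steps.

12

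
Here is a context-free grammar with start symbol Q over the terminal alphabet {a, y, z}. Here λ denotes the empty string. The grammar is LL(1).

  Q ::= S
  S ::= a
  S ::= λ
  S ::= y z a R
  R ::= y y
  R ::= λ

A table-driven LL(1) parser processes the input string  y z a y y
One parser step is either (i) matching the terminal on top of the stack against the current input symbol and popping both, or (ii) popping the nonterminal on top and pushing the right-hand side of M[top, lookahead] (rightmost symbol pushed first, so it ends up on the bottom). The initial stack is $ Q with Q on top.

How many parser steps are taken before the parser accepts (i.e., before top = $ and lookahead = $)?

8

step 1: stack=$ Q  input=y z a y y $  — expand Q ::= S
step 2: stack=$ S  input=y z a y y $  — expand S ::= y z a R
step 3: stack=$ R a z y  input=y z a y y $  — match y
step 4: stack=$ R a z  input=z a y y $  — match z
step 5: stack=$ R a  input=a y y $  — match a
step 6: stack=$ R  input=y y $  — expand R ::= y y
step 7: stack=$ y y  input=y y $  — match y
step 8: stack=$ y  input=y $  — match y
Accept reached after 8 steps.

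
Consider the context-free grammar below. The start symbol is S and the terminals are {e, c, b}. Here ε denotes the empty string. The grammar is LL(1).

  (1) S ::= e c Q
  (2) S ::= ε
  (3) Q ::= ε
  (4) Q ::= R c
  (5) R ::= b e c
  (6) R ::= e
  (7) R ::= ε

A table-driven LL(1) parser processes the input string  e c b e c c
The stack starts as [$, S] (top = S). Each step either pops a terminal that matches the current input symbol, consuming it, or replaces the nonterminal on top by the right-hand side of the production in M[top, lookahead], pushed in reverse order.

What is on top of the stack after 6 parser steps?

e

     Stack      Input          Action
  1  $ S        e c b e c c $  expand S ::= e c Q
  2  $ Q c e    e c b e c c $  match e
  3  $ Q c      c b e c c $    match c
  4  $ Q        b e c c $      expand Q ::= R c
  5  $ c R      b e c c $      expand R ::= b e c
  6  $ c c e b  b e c c $      match b
Stack after step 6: $ c c e (top = e).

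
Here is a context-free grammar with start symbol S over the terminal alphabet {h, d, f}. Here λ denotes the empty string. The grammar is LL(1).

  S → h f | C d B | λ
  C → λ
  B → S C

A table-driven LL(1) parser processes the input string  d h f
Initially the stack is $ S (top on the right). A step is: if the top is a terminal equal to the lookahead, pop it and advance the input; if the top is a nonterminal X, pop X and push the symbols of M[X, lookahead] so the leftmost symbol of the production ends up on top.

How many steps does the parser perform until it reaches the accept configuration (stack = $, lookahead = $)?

     Stack    Input    Action
  1  $ S      d h f $  expand S → C d B
  2  $ B d C  d h f $  expand C → λ
  3  $ B d    d h f $  match d
  4  $ B      h f $    expand B → S C
  5  $ C S    h f $    expand S → h f
  6  $ C f h  h f $    match h
  7  $ C f    f $      match f
  8  $ C      $        expand C → λ
Accept reached after 8 steps.

8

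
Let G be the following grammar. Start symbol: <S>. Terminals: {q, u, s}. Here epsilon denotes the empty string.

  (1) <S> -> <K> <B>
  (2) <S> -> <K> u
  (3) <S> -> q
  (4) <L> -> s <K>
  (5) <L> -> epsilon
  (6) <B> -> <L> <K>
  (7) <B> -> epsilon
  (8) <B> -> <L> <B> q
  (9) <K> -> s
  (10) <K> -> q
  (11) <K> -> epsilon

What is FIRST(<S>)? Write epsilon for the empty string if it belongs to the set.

{epsilon, q, s, u}

FIRST(<L>): from <L>->s <K> we get {s}; from <L>->epsilon we get {epsilon}. So FIRST(<L>) = {epsilon, s}.
FIRST(<K>): from <K>->s we get {s}; from <K>->q we get {q}; from <K>->epsilon we get {epsilon}. So FIRST(<K>) = {epsilon, q, s}.
FIRST(<B>): from <B>-><L> <K> we get {epsilon, q, s}; from <B>->epsilon we get {epsilon}; from <B>-><L> <B> q we get {q, s}. So FIRST(<B>) = {epsilon, q, s}.
FIRST(<S>): from <S>-><K> <B> we get {epsilon, q, s}; from <S>-><K> u we get {q, s, u}; from <S>->q we get {q}. So FIRST(<S>) = {epsilon, q, s, u}.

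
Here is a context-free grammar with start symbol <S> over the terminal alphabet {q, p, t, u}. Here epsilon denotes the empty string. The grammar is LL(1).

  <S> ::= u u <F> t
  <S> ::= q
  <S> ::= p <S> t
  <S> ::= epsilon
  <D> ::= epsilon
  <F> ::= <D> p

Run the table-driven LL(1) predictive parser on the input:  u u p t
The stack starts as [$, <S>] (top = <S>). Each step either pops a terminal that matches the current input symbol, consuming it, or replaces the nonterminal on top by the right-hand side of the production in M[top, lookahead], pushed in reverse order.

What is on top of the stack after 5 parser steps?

step 1: stack=$ <S>  input=u u p t $  — expand <S> ::= u u <F> t
step 2: stack=$ t <F> u u  input=u u p t $  — match u
step 3: stack=$ t <F> u  input=u p t $  — match u
step 4: stack=$ t <F>  input=p t $  — expand <F> ::= <D> p
step 5: stack=$ t p <D>  input=p t $  — expand <D> ::= epsilon
Stack after step 5: $ t p (top = p).

p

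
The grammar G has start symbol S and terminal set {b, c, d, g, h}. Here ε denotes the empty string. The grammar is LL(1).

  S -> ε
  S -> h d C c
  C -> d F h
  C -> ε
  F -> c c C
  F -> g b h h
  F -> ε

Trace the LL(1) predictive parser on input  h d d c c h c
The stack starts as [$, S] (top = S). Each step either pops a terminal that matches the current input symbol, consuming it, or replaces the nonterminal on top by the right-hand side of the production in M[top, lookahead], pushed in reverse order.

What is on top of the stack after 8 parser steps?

C

step 1: stack=$ S  input=h d d c c h c $  — expand S -> h d C c
step 2: stack=$ c C d h  input=h d d c c h c $  — match h
step 3: stack=$ c C d  input=d d c c h c $  — match d
step 4: stack=$ c C  input=d c c h c $  — expand C -> d F h
step 5: stack=$ c h F d  input=d c c h c $  — match d
step 6: stack=$ c h F  input=c c h c $  — expand F -> c c C
step 7: stack=$ c h C c c  input=c c h c $  — match c
step 8: stack=$ c h C c  input=c h c $  — match c
Stack after step 8: $ c h C (top = C).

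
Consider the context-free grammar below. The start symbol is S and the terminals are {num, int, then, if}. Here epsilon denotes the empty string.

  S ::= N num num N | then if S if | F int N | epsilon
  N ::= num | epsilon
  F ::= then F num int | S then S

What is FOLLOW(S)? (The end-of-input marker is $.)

{$, if, int, num, then}

FIRST(N): from N::=num we get {num}; from N::=epsilon we get {epsilon}. So FIRST(N) = {epsilon, num}.
FIRST(S): from S::=N num num N we get {num}; from S::=then if S if we get {then}; from S::=F int N we get {num, then}; from S::=epsilon we get {epsilon}. So FIRST(S) = {epsilon, num, then}.
FIRST(F): from F::=then F num int we get {then}; from F::=S then S we get {num, then}. So FIRST(F) = {num, then}.
FOLLOW(S) includes $ since S is the start symbol.
FOLLOW(F): in S::=F int N, F is followed by int N with FIRST {int}; in F::=then F num int, F is followed by num int with FIRST {num}. Thus FOLLOW(F) = {int, num}.
FOLLOW(S): in S::=then if S if, S is followed by if with FIRST {if}; in F::=S then S (occurrence 1), S is followed by then S with FIRST {then}; in F::=S then S (occurrence 2), the suffix after S is empty, so FOLLOW(S) ⊇ FOLLOW(F) = {int, num}. Thus FOLLOW(S) = {$, if, int, num, then}.
FOLLOW(N): in S::=N num num N (occurrence 1), N is followed by num num N with FIRST {num}; in S::=N num num N (occurrence 2), the suffix after N is empty, so FOLLOW(N) ⊇ FOLLOW(S) = {$, if, int, num, then}; in S::=F int N, the suffix after N is empty, so FOLLOW(N) ⊇ FOLLOW(S) = {$, if, int, num, then}. Thus FOLLOW(N) = {$, if, int, num, then}.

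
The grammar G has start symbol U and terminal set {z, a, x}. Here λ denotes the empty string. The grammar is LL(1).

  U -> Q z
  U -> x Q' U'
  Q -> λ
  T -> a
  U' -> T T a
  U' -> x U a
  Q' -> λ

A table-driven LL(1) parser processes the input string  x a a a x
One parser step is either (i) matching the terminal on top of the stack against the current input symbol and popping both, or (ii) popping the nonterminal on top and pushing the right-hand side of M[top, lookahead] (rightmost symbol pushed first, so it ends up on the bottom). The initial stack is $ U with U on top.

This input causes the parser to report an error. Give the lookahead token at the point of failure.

      Stack      Input        Action
   1  $ U        x a a a x $  expand U -> x Q' U'
   2  $ U' Q' x  x a a a x $  match x
   3  $ U' Q'    a a a x $    expand Q' -> λ
   4  $ U'       a a a x $    expand U' -> T T a
   5  $ a T T    a a a x $    expand T -> a
   6  $ a T a    a a a x $    match a
   7  $ a T      a a x $      expand T -> a
   8  $ a a      a a x $      match a
   9  $ a        a x $        match a
  10  $          x $          error: stack empty but input remains

x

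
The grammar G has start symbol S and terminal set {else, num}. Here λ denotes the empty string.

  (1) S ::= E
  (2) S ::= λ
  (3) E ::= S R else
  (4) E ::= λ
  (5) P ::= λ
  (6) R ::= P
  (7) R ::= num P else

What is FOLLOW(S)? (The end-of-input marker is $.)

FIRST(P) = {λ}
FIRST(R) = {λ, num}  (via P)
FIRST(S) = {λ, else, num}  (via E)
FIRST(E) = {λ, else, num}  (via S R else)
FOLLOW(S) includes $ since S is the start symbol.
FOLLOW(S): in E::=S R else, S is followed by R else with FIRST {else, num}. Thus FOLLOW(S) = {$, else, num}.
FOLLOW(E): in S::=E, the suffix after E is empty, so FOLLOW(E) ⊇ FOLLOW(S) = {$, else, num}. Thus FOLLOW(E) = {$, else, num}.
FOLLOW(R): in E::=S R else, R is followed by else with FIRST {else}. Thus FOLLOW(R) = {else}.
FOLLOW(P): in R::=P, the suffix after P is empty, so FOLLOW(P) ⊇ FOLLOW(R) = {else}; in R::=num P else, P is followed by else with FIRST {else}. Thus FOLLOW(P) = {else}.

{$, else, num}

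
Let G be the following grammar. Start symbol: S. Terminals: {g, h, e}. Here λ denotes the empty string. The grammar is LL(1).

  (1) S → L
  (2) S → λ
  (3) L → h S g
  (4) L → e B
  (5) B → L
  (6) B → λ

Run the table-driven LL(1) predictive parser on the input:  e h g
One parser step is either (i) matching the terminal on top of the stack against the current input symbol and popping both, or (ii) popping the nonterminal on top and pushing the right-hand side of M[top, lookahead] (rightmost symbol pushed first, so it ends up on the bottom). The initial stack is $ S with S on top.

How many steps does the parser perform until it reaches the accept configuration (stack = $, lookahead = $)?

step 1: stack=$ S  input=e h g $  — expand S → L
step 2: stack=$ L  input=e h g $  — expand L → e B
step 3: stack=$ B e  input=e h g $  — match e
step 4: stack=$ B  input=h g $  — expand B → L
step 5: stack=$ L  input=h g $  — expand L → h S g
step 6: stack=$ g S h  input=h g $  — match h
step 7: stack=$ g S  input=g $  — expand S → λ
step 8: stack=$ g  input=g $  — match g
Accept reached after 8 steps.

8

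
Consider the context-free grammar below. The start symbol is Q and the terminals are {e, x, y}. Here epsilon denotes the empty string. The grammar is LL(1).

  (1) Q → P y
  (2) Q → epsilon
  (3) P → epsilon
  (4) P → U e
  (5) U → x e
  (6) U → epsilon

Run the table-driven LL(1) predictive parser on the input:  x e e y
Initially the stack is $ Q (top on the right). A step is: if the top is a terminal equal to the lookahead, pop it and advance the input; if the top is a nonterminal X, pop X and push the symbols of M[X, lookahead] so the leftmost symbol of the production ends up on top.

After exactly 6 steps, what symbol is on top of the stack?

y

     Stack      Input      Action
  1  $ Q        x e e y $  expand Q → P y
  2  $ y P      x e e y $  expand P → U e
  3  $ y e U    x e e y $  expand U → x e
  4  $ y e e x  x e e y $  match x
  5  $ y e e    e e y $    match e
  6  $ y e      e y $      match e
Stack after step 6: $ y (top = y).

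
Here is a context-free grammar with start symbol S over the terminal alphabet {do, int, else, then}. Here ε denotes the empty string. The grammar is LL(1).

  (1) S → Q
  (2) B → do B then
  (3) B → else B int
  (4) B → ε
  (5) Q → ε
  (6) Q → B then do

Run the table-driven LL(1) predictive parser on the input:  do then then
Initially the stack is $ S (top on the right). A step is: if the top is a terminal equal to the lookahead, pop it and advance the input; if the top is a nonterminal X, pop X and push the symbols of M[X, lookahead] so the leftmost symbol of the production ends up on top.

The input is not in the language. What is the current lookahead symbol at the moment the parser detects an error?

step 1: stack=$ S  input=do then then $  — expand S → Q
step 2: stack=$ Q  input=do then then $  — expand Q → B then do
step 3: stack=$ do then B  input=do then then $  — expand B → do B then
step 4: stack=$ do then then B do  input=do then then $  — match do
step 5: stack=$ do then then B  input=then then $  — expand B → ε
step 6: stack=$ do then then  input=then then $  — match then
step 7: stack=$ do then  input=then $  — match then
step 8: stack=$ do  input=$  — error: top is terminal do but lookahead is $

$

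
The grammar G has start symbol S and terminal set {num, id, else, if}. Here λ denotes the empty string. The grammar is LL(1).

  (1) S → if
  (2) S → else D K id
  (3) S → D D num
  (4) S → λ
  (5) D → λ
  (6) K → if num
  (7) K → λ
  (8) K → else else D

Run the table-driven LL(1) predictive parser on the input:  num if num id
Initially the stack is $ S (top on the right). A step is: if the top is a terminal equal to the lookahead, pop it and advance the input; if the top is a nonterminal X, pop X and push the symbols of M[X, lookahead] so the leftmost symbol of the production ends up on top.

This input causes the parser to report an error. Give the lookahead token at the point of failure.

     Stack      Input            Action
  1  $ S        num if num id $  expand S → D D num
  2  $ num D D  num if num id $  expand D → λ
  3  $ num D    num if num id $  expand D → λ
  4  $ num      num if num id $  match num
  5  $          if num id $      error: stack empty but input remains

if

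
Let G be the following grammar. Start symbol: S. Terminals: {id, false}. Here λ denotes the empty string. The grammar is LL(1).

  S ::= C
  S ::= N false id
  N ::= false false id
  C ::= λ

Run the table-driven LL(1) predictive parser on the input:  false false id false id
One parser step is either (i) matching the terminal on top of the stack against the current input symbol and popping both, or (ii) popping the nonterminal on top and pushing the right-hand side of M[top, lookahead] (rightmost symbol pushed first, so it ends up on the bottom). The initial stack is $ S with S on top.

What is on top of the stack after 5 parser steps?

false

     Stack                      Input                      Action
  1  $ S                        false false id false id $  expand S ::= N false id
  2  $ id false N               false false id false id $  expand N ::= false false id
  3  $ id false id false false  false false id false id $  match false
  4  $ id false id false        false id false id $        match false
  5  $ id false id              id false id $              match id
Stack after step 5: $ id false (top = false).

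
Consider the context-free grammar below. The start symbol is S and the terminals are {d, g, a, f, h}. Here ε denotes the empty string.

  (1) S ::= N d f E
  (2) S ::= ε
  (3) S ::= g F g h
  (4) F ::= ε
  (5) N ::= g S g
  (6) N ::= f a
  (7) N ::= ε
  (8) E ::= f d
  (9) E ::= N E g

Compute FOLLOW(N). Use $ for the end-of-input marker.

{d, f, g}

FIRST(F): from F::=ε we get {ε}. So FIRST(F) = {ε}.
FIRST(N): from N::=g S g we get {g}; from N::=f a we get {f}; from N::=ε we get {ε}. So FIRST(N) = {ε, f, g}.
FIRST(S): from S::=N d f E we get {d, f, g}; from S::=ε we get {ε}; from S::=g F g h we get {g}. So FIRST(S) = {ε, d, f, g}.
FIRST(E): from E::=f d we get {f}; from E::=N E g we get {f, g}. So FIRST(E) = {f, g}.
FOLLOW(S) includes $ since S is the start symbol.
FOLLOW(S): in N::=g S g, S is followed by g with FIRST {g}. Thus FOLLOW(S) = {$, g}.
FOLLOW(F): in S::=g F g h, F is followed by g h with FIRST {g}. Thus FOLLOW(F) = {g}.
FOLLOW(N): in S::=N d f E, N is followed by d f E with FIRST {d}; in E::=N E g, N is followed by E g with FIRST {f, g}. Thus FOLLOW(N) = {d, f, g}.
FOLLOW(E): in S::=N d f E, the suffix after E is empty, so FOLLOW(E) ⊇ FOLLOW(S) = {$, g}; in E::=N E g, E is followed by g with FIRST {g}. Thus FOLLOW(E) = {$, g}.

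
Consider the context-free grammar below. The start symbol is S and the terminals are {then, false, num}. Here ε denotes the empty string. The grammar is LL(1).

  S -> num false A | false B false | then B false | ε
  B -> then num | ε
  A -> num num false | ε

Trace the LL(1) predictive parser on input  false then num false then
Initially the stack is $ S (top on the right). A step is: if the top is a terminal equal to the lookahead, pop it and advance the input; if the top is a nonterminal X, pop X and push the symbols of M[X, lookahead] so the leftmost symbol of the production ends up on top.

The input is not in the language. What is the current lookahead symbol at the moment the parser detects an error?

then

step 1: stack=$ S  input=false then num false then $  — expand S -> false B false
step 2: stack=$ false B false  input=false then num false then $  — match false
step 3: stack=$ false B  input=then num false then $  — expand B -> then num
step 4: stack=$ false num then  input=then num false then $  — match then
step 5: stack=$ false num  input=num false then $  — match num
step 6: stack=$ false  input=false then $  — match false
step 7: stack=$  input=then $  — error: stack empty but input remains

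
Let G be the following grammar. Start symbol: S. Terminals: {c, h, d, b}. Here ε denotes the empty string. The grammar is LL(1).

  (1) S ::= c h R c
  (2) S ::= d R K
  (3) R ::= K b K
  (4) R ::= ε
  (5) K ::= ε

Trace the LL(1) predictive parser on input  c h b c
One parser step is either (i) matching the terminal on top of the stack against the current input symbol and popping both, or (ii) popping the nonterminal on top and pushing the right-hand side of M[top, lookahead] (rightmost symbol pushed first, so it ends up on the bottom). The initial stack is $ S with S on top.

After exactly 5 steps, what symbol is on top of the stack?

     Stack      Input      Action
  1  $ S        c h b c $  expand S ::= c h R c
  2  $ c R h c  c h b c $  match c
  3  $ c R h    h b c $    match h
  4  $ c R      b c $      expand R ::= K b K
  5  $ c K b K  b c $      expand K ::= ε
Stack after step 5: $ c K b (top = b).

b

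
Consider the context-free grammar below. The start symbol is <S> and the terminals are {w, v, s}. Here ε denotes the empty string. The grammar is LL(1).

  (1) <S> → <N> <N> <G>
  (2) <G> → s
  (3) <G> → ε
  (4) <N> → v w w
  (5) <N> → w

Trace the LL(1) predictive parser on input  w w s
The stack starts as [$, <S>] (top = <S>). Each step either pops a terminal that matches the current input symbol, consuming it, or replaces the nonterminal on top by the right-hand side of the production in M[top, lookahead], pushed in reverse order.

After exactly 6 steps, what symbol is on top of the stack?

step 1: stack=$ <S>  input=w w s $  — expand <S> → <N> <N> <G>
step 2: stack=$ <G> <N> <N>  input=w w s $  — expand <N> → w
step 3: stack=$ <G> <N> w  input=w w s $  — match w
step 4: stack=$ <G> <N>  input=w s $  — expand <N> → w
step 5: stack=$ <G> w  input=w s $  — match w
step 6: stack=$ <G>  input=s $  — expand <G> → s
Stack after step 6: $ s (top = s).

s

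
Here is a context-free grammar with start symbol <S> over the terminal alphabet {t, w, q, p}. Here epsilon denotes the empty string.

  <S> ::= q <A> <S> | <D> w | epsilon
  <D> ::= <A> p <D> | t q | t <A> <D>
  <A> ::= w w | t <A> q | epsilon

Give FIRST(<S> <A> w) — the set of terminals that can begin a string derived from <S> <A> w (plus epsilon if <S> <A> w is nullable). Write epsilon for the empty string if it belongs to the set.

FIRST(<A>): from <A>::=w w we get {w}; from <A>::=t <A> q we get {t}; from <A>::=epsilon we get {epsilon}. So FIRST(<A>) = {epsilon, t, w}.
FIRST(<D>): from <D>::=<A> p <D> we get {p, t, w}; from <D>::=t q we get {t}; from <D>::=t <A> <D> we get {t}. So FIRST(<D>) = {p, t, w}.
FIRST(<S>): from <S>::=q <A> <S> we get {q}; from <S>::=<D> w we get {p, t, w}; from <S>::=epsilon we get {epsilon}. So FIRST(<S>) = {epsilon, p, q, t, w}.
FIRST(<S> <A> w): take FIRST of each symbol in turn, carrying on past any symbol whose FIRST contains epsilon; result {p, q, t, w}.

{p, q, t, w}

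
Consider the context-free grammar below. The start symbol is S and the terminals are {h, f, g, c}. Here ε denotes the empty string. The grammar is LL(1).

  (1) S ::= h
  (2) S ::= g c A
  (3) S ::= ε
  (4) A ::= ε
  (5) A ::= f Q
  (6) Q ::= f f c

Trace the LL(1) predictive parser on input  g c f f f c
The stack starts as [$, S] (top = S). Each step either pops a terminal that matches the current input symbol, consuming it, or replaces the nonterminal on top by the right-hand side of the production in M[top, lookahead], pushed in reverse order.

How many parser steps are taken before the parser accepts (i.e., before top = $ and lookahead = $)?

9

     Stack    Input          Action
  1  $ S      g c f f f c $  expand S ::= g c A
  2  $ A c g  g c f f f c $  match g
  3  $ A c    c f f f c $    match c
  4  $ A      f f f c $      expand A ::= f Q
  5  $ Q f    f f f c $      match f
  6  $ Q      f f c $        expand Q ::= f f c
  7  $ c f f  f f c $        match f
  8  $ c f    f c $          match f
  9  $ c      c $            match c
Accept reached after 9 steps.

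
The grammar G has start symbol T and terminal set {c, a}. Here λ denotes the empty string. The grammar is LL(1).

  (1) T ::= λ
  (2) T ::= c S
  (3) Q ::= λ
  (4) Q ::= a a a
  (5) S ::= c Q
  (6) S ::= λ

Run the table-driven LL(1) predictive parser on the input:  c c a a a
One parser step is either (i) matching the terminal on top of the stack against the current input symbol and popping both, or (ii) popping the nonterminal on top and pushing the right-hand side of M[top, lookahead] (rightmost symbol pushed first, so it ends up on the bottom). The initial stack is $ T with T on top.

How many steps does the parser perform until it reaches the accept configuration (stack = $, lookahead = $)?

     Stack    Input        Action
  1  $ T      c c a a a $  expand T ::= c S
  2  $ S c    c c a a a $  match c
  3  $ S      c a a a $    expand S ::= c Q
  4  $ Q c    c a a a $    match c
  5  $ Q      a a a $      expand Q ::= a a a
  6  $ a a a  a a a $      match a
  7  $ a a    a a $        match a
  8  $ a      a $          match a
Accept reached after 8 steps.

8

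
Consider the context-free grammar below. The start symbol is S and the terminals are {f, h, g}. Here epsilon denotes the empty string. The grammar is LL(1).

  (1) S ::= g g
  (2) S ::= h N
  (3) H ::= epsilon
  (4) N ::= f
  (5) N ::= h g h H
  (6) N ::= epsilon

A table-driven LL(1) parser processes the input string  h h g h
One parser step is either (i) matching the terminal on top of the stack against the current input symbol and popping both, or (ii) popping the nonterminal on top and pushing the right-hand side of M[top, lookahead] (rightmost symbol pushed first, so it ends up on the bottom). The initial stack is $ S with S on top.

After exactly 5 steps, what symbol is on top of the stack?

h

     Stack      Input      Action
  1  $ S        h h g h $  expand S ::= h N
  2  $ N h      h h g h $  match h
  3  $ N        h g h $    expand N ::= h g h H
  4  $ H h g h  h g h $    match h
  5  $ H h g    g h $      match g
Stack after step 5: $ H h (top = h).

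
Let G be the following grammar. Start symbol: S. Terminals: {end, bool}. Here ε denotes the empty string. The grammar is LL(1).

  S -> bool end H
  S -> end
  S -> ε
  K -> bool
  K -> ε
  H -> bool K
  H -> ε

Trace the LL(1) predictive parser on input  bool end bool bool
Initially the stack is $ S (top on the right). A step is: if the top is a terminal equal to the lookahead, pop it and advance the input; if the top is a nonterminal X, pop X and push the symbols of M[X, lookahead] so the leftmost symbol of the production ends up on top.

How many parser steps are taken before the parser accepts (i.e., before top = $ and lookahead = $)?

7

     Stack         Input                 Action
  1  $ S           bool end bool bool $  expand S -> bool end H
  2  $ H end bool  bool end bool bool $  match bool
  3  $ H end       end bool bool $       match end
  4  $ H           bool bool $           expand H -> bool K
  5  $ K bool      bool bool $           match bool
  6  $ K           bool $                expand K -> bool
  7  $ bool        bool $                match bool
Accept reached after 7 steps.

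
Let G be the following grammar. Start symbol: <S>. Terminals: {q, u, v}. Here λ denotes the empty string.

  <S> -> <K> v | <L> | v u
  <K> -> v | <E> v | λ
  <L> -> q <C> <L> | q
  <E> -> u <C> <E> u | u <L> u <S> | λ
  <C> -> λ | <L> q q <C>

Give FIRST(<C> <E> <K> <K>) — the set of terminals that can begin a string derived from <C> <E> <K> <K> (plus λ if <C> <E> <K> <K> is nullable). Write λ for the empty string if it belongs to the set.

{λ, q, u, v}

FIRST(<L>) = {q}
FIRST(<E>) = {λ, u}
FIRST(<K>) = {λ, u, v}  (via <E> v)
FIRST(<C>) = {λ, q}  (via <L> q q <C>)
FIRST(<S>) = {q, u, v}  (via <K> v, <L>)
FIRST(<C> <E> <K> <K>): take FIRST of each symbol in turn, carrying on past any symbol whose FIRST contains λ; result {λ, q, u, v}.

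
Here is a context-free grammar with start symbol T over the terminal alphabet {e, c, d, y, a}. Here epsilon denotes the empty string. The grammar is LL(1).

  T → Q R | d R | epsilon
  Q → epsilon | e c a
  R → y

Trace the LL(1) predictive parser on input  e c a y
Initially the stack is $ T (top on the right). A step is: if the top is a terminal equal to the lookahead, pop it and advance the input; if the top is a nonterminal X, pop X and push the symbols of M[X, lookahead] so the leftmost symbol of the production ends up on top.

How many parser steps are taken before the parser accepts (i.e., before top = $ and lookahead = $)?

7

     Stack      Input      Action
  1  $ T        e c a y $  expand T → Q R
  2  $ R Q      e c a y $  expand Q → e c a
  3  $ R a c e  e c a y $  match e
  4  $ R a c    c a y $    match c
  5  $ R a      a y $      match a
  6  $ R        y $        expand R → y
  7  $ y        y $        match y
Accept reached after 7 steps.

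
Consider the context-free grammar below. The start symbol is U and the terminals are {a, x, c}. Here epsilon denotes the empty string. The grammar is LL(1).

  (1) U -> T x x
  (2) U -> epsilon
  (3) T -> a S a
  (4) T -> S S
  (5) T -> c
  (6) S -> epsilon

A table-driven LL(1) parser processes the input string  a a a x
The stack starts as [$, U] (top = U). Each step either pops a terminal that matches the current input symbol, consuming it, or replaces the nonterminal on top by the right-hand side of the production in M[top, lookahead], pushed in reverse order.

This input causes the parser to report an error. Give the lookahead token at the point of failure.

     Stack        Input      Action
  1  $ U          a a a x $  expand U -> T x x
  2  $ x x T      a a a x $  expand T -> a S a
  3  $ x x a S a  a a a x $  match a
  4  $ x x a S    a a x $    expand S -> epsilon
  5  $ x x a      a a x $    match a
  6  $ x x        a x $      error: top is terminal x but lookahead is a

a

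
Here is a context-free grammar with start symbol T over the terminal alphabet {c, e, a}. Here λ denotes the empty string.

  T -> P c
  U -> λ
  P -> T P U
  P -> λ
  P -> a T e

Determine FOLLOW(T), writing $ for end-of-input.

{$, a, c, e}

FIRST(U): from U->λ we get {λ}. So FIRST(U) = {λ}.
FIRST(T): from T->P c we get {a, c}. So FIRST(T) = {a, c}.
FIRST(P): from P->T P U we get {a, c}; from P->λ we get {λ}; from P->a T e we get {a}. So FIRST(P) = {λ, a, c}.
FOLLOW(T) includes $ since T is the start symbol.
FOLLOW(P): in T->P c, P is followed by c with FIRST {c}; in P->T P U, P is followed by U with FIRST {λ}; in P->T P U, the suffix after P is nullable (adds nothing new). Thus FOLLOW(P) = {c}.
FOLLOW(T): in P->T P U, T is followed by P U with FIRST {λ, a, c}; in P->T P U, the suffix after T is nullable, so FOLLOW(T) ⊇ FOLLOW(P) = {c}; in P->a T e, T is followed by e with FIRST {e}. Thus FOLLOW(T) = {$, a, c, e}.
FOLLOW(U): in P->T P U, the suffix after U is empty, so FOLLOW(U) ⊇ FOLLOW(P) = {c}. Thus FOLLOW(U) = {c}.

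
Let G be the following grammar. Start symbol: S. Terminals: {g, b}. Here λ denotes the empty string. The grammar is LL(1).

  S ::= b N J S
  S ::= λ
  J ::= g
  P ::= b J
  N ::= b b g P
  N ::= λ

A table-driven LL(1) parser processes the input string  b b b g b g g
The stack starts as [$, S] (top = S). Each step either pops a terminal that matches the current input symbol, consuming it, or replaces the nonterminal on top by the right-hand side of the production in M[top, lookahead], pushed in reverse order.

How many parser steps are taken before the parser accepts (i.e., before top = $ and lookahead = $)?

13

      Stack          Input            Action
   1  $ S            b b b g b g g $  expand S ::= b N J S
   2  $ S J N b      b b b g b g g $  match b
   3  $ S J N        b b g b g g $    expand N ::= b b g P
   4  $ S J P g b b  b b g b g g $    match b
   5  $ S J P g b    b g b g g $      match b
   6  $ S J P g      g b g g $        match g
   7  $ S J P        b g g $          expand P ::= b J
   8  $ S J J b      b g g $          match b
   9  $ S J J        g g $            expand J ::= g
  10  $ S J g        g g $            match g
  11  $ S J          g $              expand J ::= g
  12  $ S g          g $              match g
  13  $ S            $                expand S ::= λ
Accept reached after 13 steps.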